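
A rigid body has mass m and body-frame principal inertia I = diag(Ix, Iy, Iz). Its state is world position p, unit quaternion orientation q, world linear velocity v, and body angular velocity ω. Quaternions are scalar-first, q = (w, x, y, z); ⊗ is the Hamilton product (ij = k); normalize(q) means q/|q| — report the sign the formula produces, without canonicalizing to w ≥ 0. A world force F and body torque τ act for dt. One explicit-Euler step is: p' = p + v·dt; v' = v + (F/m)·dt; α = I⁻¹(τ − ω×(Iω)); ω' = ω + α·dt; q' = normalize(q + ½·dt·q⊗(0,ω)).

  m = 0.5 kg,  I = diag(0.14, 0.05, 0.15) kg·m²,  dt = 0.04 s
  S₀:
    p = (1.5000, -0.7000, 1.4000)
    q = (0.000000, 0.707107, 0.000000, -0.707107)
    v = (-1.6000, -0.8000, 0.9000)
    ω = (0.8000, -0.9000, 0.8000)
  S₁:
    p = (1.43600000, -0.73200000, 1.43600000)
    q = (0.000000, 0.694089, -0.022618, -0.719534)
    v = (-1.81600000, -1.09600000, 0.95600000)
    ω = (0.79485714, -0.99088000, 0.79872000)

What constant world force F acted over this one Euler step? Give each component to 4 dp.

F = (-2.7000, -3.7000, 0.7000)

v₁ − v₀ = (-0.21600000, -0.29600000, 0.05600000)
F = m·Δv/dt = (-2.7000, -3.7000, 0.7000)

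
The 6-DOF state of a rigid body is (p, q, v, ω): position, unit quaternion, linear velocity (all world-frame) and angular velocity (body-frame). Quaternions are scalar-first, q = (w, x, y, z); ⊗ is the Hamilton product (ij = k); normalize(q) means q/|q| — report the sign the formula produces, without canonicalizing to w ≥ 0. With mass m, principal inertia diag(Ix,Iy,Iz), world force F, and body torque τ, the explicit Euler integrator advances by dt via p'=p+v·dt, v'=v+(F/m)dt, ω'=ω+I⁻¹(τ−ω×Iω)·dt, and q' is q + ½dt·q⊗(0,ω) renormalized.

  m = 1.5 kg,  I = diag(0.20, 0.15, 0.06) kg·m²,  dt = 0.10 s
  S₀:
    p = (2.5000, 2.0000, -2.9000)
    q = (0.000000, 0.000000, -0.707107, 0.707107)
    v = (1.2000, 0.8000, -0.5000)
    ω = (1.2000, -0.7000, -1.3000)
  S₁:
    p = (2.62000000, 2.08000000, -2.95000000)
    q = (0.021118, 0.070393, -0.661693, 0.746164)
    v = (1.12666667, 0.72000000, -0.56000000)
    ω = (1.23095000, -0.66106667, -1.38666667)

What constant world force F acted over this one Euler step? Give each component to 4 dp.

F = (-1.1000, -1.2000, -0.9000)

velocity change Δv = (-0.07333333, -0.08000000, -0.06000000)
F = m·Δv/dt = (-1.1000, -1.2000, -0.9000)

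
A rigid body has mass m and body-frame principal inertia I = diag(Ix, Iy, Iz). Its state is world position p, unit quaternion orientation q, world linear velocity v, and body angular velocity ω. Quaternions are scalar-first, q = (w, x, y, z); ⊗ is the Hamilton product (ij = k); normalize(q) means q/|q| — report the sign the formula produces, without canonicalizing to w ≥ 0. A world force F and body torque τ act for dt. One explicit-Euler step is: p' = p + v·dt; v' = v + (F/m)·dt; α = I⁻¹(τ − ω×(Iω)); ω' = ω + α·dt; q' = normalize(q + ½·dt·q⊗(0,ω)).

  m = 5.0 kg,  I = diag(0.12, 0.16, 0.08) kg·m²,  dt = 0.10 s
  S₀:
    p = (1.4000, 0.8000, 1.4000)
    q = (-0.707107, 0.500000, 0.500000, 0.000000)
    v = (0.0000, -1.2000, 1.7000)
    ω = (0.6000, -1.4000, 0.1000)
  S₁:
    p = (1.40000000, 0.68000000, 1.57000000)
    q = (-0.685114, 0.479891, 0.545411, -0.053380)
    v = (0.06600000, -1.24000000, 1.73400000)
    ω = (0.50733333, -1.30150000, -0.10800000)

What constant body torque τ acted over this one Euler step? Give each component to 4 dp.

τ = (-0.1000, 0.1600, -0.2000)

Δω = ω₁−ω₀ = (-0.09266667, 0.09850000, -0.20800000)
precession coupling = (0.0112, 0.0024, -0.0336)
I·α + gyro = (-0.1000, 0.1600, -0.2000)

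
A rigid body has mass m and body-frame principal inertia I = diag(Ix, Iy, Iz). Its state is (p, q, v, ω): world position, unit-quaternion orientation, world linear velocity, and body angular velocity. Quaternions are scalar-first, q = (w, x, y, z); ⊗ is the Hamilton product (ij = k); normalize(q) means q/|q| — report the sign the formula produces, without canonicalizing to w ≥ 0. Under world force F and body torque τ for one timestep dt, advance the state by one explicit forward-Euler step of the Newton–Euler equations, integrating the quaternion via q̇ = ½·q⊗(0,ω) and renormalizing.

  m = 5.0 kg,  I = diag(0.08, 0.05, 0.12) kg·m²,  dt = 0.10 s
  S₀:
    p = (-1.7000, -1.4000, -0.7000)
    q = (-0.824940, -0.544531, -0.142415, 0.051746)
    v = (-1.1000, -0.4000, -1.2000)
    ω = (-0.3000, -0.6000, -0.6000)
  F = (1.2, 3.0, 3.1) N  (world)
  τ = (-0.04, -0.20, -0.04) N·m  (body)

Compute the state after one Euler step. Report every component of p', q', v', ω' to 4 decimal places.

p' = (-1.8100, -1.4400, -0.8200)
q' = (-0.8350, -0.5258, -0.1346, 0.0906)
v' = (-1.0760, -0.3400, -1.1380)
ω' = (-0.3815, -0.9856, -0.6288)

(τ − ω×Iω)/I = (-0.8150, -3.8560, -0.2883)
new body rate ω' = (-0.3815, -0.9856, -0.6288)
q⊗(0,ω) = (-0.2177607, 0.3639786, 0.1527216, 0.7789581)
q' = normalize(q + ½dt·q⊗(0,ω)) = (-0.8350, -0.5258, -0.1346, 0.0906)
new position p' = (-1.8100, -1.4400, -0.8200)
v + (F/m)dt = (-1.0760, -0.3400, -1.1380)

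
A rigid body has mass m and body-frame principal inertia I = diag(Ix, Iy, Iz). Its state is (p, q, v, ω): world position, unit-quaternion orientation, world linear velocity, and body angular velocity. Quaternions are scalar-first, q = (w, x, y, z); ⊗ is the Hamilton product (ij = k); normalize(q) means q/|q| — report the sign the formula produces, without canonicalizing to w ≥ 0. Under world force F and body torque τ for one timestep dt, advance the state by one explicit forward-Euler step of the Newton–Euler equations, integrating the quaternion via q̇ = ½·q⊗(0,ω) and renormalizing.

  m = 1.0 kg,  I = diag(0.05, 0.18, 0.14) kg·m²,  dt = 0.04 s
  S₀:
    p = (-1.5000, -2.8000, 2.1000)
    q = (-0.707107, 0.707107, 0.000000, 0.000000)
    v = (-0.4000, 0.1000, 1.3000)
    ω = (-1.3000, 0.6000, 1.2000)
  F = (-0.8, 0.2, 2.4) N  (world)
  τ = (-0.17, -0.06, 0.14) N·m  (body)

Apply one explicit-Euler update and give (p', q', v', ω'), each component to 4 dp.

p' = (-1.5160, -2.7960, 2.1520)
q' = (-0.6882, 0.7250, -0.0254, -0.0085)
v' = (-0.4320, 0.1080, 1.3960)
ω' = (-1.4130, 0.5555, 1.2690)

ω×(Iω) gyroscopic = (-0.0288, 0.1404, -0.1014)
(τ − ω×Iω)/I = (-2.8240, -1.1133, 1.7243)
ω + α·dt = (-1.4130, 0.5555, 1.2690)
Hamilton product q⊗(0,ω) = (0.9192391, 0.9192391, -1.2727926, -0.4242642)
updated quaternion q' = (-0.6882, 0.7250, -0.0254, -0.0085)
a = (-0.8000, 0.2000, 2.4000)
new position p' = (-1.5160, -2.7960, 2.1520)
v + (F/m)dt = (-0.4320, 0.1080, 1.3960)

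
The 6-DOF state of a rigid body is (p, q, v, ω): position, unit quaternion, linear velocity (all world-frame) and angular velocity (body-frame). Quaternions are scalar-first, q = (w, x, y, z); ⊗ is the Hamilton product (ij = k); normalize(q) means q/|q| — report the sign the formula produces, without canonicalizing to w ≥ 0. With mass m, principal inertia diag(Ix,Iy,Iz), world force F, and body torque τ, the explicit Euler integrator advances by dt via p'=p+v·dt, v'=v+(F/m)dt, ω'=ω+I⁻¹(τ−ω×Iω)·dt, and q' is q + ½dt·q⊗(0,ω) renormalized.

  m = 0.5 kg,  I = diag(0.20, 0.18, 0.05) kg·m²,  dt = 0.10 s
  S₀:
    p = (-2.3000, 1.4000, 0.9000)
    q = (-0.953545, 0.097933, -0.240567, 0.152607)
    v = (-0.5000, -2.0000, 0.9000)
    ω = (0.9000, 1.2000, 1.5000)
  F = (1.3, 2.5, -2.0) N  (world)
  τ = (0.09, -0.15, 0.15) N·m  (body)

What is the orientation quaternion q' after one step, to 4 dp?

q' = (-0.9496, 0.0277, -0.2966, 0.0972)

Hamilton product q⊗(0,ω) = (-0.0283698, -1.4021694, -1.1538072, -1.0962876)
q + ½dt·q⊗(0,ω), renormalized = (-0.9496, 0.0277, -0.2966, 0.0972)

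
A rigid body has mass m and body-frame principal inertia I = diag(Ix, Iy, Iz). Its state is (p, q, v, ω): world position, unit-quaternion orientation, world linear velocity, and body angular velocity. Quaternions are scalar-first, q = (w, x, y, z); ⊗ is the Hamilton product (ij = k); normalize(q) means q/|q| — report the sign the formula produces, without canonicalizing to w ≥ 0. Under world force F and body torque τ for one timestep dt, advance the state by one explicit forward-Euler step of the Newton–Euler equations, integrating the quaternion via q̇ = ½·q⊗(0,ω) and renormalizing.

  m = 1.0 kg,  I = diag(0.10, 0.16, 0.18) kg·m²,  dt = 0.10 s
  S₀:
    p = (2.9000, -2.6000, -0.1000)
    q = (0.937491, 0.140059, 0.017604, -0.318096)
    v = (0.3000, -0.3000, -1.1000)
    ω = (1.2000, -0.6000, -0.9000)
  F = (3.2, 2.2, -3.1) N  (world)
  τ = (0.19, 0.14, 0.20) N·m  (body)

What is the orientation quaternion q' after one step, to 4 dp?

2q̇ = q⊗(0,ω) = (-0.4437948, 0.9182880, -0.8181567, -0.9489021)
q + ½dt·q⊗(0,ω), renormalized = (0.9123, 0.1854, -0.0232, -0.3644)

q' = (0.9123, 0.1854, -0.0232, -0.3644)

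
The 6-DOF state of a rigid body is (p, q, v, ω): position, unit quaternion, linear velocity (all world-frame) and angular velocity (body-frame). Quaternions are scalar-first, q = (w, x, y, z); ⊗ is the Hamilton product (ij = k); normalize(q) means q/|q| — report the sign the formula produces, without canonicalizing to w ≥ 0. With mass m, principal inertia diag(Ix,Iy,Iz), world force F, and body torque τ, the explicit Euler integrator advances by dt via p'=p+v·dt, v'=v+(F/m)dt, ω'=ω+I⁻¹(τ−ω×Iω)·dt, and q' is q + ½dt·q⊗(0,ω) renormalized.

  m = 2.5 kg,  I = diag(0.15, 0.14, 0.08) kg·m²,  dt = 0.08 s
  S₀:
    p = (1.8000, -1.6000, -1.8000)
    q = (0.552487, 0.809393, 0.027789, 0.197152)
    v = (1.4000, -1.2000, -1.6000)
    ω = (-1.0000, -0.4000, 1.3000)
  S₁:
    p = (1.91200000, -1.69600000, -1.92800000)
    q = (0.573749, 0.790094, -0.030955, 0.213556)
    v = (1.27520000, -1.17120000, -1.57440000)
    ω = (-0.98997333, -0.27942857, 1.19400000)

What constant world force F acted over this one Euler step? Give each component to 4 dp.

F = (-3.9000, 0.9000, 0.8000)

v₁ − v₀ = (-0.12480000, 0.02880000, 0.02560000)
m·(v₁−v₀)/dt = (-3.9000, 0.9000, 0.8000)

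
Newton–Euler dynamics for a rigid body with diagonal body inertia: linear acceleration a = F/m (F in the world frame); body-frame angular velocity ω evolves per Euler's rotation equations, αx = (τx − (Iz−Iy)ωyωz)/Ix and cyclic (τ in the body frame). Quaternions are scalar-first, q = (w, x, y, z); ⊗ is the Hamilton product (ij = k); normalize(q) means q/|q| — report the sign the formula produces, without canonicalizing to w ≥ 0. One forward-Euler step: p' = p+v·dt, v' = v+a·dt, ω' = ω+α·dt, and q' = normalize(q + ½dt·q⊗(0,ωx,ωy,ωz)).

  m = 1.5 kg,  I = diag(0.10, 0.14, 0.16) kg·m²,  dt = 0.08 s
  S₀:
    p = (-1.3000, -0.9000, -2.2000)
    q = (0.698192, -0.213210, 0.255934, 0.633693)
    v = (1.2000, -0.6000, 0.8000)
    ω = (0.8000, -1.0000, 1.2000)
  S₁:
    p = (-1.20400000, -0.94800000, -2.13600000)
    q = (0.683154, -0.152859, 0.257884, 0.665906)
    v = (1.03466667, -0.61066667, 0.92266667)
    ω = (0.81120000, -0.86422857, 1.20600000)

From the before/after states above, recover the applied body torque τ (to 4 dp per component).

ω₁ − ω₀ = (0.01120000, 0.13577143, 0.00600000)
τ = I·(Δω/dt) + ω₀×(Iω₀) = (-0.0100, 0.1800, -0.0200)

τ = (-0.0100, 0.1800, -0.0200)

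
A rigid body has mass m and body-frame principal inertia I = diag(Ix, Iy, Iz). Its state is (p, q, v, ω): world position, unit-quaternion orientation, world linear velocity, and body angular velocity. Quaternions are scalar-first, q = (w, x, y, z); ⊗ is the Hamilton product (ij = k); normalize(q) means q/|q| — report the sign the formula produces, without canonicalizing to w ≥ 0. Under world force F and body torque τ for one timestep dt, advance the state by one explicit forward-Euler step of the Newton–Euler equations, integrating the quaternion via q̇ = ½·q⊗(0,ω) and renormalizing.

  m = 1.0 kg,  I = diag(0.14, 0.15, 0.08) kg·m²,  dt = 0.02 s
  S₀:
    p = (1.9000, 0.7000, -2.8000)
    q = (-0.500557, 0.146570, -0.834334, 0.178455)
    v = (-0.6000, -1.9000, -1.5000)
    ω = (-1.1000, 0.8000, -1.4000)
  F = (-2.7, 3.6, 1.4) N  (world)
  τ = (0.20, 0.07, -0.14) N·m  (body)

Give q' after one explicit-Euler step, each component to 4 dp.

q' = (-0.4897, 0.1623, -0.8381, 0.1774)

2q̇ = q⊗(0,ω) = (1.0785312, 1.5759163, -0.3915481, -0.0997316)
q + ½dt·q⊗(0,ω), renormalized = (-0.4897, 0.1623, -0.8381, 0.1774)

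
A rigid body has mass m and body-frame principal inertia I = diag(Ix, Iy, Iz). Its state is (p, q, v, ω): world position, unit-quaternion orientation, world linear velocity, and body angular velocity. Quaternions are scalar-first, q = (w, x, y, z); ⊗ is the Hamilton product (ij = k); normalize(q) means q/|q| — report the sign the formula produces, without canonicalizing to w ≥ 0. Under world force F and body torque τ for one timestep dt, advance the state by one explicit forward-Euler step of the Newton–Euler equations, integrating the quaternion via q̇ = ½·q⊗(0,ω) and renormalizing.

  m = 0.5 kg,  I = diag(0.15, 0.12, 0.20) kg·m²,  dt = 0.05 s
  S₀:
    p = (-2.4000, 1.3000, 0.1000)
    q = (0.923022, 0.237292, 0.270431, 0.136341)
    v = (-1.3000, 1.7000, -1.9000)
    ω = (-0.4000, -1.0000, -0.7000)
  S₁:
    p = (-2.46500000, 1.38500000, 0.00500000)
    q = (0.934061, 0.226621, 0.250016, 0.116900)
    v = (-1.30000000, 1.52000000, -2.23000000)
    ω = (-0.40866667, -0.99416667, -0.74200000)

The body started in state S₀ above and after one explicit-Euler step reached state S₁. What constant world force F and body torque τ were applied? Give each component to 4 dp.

Δv = v₁−v₀ = (0.00000000, -0.18000000, -0.33000000)
applied force F = (0.0000, -1.8000, -3.3000)
rate change Δω = (-0.00866667, 0.00583333, -0.04200000)
applied torque τ = (0.0300, 0.0000, -0.1800)

F = (0.0000, -1.8000, -3.3000)
τ = (0.0300, 0.0000, -0.1800)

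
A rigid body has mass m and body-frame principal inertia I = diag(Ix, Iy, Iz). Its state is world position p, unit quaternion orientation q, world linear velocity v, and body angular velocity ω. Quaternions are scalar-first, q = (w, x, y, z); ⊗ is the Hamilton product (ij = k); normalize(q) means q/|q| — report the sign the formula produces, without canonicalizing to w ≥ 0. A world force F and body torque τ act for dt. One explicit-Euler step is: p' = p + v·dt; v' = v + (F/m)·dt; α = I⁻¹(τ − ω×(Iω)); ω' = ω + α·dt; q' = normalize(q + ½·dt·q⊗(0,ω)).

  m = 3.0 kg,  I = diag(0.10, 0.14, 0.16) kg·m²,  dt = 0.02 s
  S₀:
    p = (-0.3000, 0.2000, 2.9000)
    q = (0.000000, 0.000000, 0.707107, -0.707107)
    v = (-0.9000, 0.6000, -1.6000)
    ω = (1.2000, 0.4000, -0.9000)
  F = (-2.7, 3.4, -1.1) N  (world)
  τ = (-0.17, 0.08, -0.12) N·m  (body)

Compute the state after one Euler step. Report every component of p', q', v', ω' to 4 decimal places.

p' = (-0.3180, 0.2120, 2.8680)
q' = (-0.0092, -0.0035, 0.6985, -0.7155)
v' = (-0.9180, 0.6227, -1.6073)
ω' = (1.1674, 0.4022, -0.9174)

p' = p + v·dt = (-0.3180, 0.2120, 2.8680)
new velocity v' = (-0.9180, 0.6227, -1.6073)
ω×(Iω) gyroscopic = (-0.0072, 0.0648, 0.0192)
(τ − ω×Iω)/I = (-1.6280, 0.1086, -0.8700)
new body rate ω' = (1.1674, 0.4022, -0.9174)
q⊗(0,ω) = (-0.9192391, -0.3535535, -0.8485284, -0.8485284)
q' = normalize(q + ½dt·q⊗(0,ω)) = (-0.0092, -0.0035, 0.6985, -0.7155)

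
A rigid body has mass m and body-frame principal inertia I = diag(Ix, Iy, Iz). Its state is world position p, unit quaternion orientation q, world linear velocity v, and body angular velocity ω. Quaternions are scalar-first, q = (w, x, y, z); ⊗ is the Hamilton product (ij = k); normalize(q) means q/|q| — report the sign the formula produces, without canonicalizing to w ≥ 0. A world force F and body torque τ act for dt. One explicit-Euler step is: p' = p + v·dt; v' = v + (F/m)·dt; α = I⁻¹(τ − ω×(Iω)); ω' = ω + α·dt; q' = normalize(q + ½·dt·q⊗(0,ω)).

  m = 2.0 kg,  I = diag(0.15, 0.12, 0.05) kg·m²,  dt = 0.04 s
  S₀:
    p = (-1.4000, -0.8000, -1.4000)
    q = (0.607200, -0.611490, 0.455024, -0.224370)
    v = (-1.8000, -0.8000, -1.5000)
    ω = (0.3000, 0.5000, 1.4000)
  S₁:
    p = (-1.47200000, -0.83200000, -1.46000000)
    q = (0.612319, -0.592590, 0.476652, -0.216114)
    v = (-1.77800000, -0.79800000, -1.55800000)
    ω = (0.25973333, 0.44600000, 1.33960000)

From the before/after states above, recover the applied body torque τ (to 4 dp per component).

τ = (-0.2000, -0.1200, -0.0800)

ω₁ − ω₀ = (-0.04026667, -0.05400000, -0.06040000)
τ = I·(Δω/dt) + ω₀×(Iω₀) = (-0.2000, -0.1200, -0.0800)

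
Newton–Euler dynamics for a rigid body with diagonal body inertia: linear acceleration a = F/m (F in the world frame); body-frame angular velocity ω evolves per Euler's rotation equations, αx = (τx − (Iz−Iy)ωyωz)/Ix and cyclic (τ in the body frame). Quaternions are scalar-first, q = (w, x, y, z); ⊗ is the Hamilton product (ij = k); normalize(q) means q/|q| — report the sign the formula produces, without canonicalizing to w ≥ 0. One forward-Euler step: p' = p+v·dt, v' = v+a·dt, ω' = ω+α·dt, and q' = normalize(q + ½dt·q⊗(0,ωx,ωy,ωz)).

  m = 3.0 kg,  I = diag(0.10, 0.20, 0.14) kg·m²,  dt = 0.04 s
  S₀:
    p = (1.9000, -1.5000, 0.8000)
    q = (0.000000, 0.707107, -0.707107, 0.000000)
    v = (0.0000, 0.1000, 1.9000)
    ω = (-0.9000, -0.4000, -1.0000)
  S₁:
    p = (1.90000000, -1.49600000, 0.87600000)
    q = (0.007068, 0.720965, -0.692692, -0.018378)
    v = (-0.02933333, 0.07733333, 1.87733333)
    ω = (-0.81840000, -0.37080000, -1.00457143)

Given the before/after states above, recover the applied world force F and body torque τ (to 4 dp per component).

Δv = v₁−v₀ = (-0.02933333, -0.02266667, -0.02266667)
m·(v₁−v₀)/dt = (-2.2000, -1.7000, -1.7000)
Δω = ω₁−ω₀ = (0.08160000, 0.02920000, -0.00457143)
ω₀×(Iω₀) = (-0.0240, -0.0360, 0.0360)
applied torque τ = (0.1800, 0.1100, 0.0200)

F = (-2.2000, -1.7000, -1.7000)
τ = (0.1800, 0.1100, 0.0200)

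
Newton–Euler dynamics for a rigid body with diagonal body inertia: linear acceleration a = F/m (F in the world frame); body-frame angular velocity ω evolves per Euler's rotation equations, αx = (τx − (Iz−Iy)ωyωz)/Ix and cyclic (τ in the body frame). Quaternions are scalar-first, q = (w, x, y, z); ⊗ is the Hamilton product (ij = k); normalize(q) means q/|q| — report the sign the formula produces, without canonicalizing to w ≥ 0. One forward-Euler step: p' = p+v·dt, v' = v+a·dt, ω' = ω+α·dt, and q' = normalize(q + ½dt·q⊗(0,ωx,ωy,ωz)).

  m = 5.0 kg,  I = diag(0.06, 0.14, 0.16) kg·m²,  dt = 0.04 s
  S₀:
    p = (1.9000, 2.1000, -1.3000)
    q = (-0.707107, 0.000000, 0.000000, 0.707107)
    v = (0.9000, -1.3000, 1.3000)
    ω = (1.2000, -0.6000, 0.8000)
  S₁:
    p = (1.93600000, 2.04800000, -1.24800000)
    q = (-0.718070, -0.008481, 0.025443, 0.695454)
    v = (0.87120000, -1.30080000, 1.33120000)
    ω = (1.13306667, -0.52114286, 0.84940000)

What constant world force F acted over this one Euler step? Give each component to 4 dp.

F = (-3.6000, -0.1000, 3.9000)

Δv = v₁−v₀ = (-0.02880000, -0.00080000, 0.03120000)
F = m·Δv/dt = (-3.6000, -0.1000, 3.9000)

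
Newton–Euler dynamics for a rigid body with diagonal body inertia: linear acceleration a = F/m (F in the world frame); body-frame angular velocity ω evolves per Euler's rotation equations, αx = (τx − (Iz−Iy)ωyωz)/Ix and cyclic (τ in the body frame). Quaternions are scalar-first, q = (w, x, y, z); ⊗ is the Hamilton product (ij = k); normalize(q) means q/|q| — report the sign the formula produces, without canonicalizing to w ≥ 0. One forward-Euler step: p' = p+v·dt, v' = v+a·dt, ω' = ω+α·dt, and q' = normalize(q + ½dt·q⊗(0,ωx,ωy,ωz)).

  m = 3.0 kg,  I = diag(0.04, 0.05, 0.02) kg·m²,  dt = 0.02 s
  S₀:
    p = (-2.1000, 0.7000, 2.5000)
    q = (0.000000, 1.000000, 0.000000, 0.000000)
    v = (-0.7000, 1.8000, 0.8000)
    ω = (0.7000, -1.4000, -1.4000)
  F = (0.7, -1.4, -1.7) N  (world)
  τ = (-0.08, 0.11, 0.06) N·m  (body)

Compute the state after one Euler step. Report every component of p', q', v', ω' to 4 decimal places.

p' = (-2.1140, 0.7360, 2.5160)
q' = (-0.0070, 0.9998, 0.0140, -0.0140)
v' = (-0.6953, 1.7907, 0.7887)
ω' = (0.6894, -1.3482, -1.3302)

a = F/m = (0.2333, -0.4667, -0.5667)
p' = p + v·dt = (-2.1140, 0.7360, 2.5160)
new velocity v' = (-0.6953, 1.7907, 0.7887)
ω×(Iω) gyroscopic = (-0.0588, -0.0196, -0.0098)
(τ − ω×Iω)/I = (-0.5300, 2.5920, 3.4900)
ω + α·dt = (0.6894, -1.3482, -1.3302)
q⊗(0,ω) = (-0.7000000, 0.0000000, 1.4000000, -1.4000000)
updated quaternion q' = (-0.0070, 0.9998, 0.0140, -0.0140)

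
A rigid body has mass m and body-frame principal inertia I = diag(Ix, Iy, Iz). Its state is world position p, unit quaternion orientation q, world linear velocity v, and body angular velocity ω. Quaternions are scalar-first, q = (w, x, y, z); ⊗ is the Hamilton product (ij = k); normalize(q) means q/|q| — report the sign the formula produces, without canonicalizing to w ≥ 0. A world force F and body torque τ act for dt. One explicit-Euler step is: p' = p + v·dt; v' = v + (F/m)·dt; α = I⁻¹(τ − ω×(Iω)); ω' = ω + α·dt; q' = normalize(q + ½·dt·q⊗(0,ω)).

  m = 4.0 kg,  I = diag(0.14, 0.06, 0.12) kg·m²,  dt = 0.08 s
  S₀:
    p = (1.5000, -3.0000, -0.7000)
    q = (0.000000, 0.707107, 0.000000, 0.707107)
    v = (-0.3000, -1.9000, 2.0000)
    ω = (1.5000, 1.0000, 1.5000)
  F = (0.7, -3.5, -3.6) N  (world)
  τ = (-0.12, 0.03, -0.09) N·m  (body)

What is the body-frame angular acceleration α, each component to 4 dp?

α = (-1.5000, -0.2500, 0.2500)

ω×(Iω) gyroscopic = (0.0900, 0.0450, -0.1200)
α = I⁻¹(τ − ω×Iω) = (-1.5000, -0.2500, 0.2500)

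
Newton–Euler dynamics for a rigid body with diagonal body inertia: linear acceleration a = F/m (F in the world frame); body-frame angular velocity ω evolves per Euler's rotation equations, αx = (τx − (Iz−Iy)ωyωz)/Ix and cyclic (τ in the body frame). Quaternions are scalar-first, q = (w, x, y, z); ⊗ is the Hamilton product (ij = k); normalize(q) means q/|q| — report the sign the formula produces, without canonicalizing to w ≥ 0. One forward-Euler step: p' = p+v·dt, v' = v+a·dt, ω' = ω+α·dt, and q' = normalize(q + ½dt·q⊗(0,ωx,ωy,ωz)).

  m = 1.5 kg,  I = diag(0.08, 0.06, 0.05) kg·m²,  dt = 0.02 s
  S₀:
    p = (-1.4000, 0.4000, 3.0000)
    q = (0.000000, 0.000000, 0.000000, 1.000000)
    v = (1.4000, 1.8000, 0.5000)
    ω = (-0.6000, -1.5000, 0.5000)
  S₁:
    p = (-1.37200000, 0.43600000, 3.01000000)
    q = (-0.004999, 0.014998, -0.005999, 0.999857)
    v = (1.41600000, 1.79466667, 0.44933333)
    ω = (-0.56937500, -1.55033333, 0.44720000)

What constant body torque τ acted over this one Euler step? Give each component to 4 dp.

Δω = ω₁−ω₀ = (0.03062500, -0.05033333, -0.05280000)
precession coupling = (0.0075, -0.0090, -0.0180)
τ = I·(Δω/dt) + ω₀×(Iω₀) = (0.1300, -0.1600, -0.1500)

τ = (0.1300, -0.1600, -0.1500)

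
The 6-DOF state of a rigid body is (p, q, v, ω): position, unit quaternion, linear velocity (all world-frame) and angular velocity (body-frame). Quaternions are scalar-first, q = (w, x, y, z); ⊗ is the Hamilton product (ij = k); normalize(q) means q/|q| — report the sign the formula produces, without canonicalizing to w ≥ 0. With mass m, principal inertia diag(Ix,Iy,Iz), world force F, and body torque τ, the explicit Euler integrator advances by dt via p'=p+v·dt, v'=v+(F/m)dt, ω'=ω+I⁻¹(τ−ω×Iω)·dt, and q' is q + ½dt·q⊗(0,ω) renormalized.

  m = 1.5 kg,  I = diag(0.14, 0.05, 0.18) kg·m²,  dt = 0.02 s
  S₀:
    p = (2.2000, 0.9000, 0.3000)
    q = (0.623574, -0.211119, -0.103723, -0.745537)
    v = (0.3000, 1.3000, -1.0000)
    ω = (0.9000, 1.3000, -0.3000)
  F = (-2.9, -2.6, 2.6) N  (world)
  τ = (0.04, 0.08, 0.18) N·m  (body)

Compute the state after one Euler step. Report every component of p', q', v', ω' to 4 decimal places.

p' = (2.2060, 0.9260, 0.2800)
q' = (0.6245, -0.1955, -0.1029, -0.7491)
v' = (0.2613, 1.2653, -0.9653)
ω' = (0.9130, 1.3277, -0.2683)

ω×(Iω) gyroscopic = (-0.0507, 0.0108, -0.1053)
(τ − ω×Iω)/I = (0.6479, 1.3840, 1.5850)
new body rate ω' = (0.9130, 1.3277, -0.2683)
q⊗(0,ω) = (0.1011859, 1.5615316, 0.0763272, -0.3681762)
q' = normalize(q + ½dt·q⊗(0,ω)) = (0.6245, -0.1955, -0.1029, -0.7491)
new position p' = (2.2060, 0.9260, 0.2800)
v' = v + a·dt = (0.2613, 1.2653, -0.9653)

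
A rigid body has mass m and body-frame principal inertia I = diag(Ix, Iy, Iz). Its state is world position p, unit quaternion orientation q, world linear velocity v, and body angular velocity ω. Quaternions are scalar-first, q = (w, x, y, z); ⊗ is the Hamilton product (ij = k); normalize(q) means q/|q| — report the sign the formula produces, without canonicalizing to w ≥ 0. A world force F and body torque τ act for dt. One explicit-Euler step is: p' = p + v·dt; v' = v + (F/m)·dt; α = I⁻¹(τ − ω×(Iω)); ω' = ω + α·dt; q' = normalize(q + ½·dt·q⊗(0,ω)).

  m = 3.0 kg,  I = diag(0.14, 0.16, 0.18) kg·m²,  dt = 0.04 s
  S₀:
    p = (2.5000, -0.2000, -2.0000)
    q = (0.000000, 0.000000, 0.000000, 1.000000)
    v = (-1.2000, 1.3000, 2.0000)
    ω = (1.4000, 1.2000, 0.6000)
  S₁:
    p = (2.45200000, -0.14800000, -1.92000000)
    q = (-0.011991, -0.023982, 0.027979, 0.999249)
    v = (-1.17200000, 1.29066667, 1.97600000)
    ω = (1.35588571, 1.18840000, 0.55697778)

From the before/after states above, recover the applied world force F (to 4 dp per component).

v₁ − v₀ = (0.02800000, -0.00933333, -0.02400000)
applied force F = (2.1000, -0.7000, -1.8000)

F = (2.1000, -0.7000, -1.8000)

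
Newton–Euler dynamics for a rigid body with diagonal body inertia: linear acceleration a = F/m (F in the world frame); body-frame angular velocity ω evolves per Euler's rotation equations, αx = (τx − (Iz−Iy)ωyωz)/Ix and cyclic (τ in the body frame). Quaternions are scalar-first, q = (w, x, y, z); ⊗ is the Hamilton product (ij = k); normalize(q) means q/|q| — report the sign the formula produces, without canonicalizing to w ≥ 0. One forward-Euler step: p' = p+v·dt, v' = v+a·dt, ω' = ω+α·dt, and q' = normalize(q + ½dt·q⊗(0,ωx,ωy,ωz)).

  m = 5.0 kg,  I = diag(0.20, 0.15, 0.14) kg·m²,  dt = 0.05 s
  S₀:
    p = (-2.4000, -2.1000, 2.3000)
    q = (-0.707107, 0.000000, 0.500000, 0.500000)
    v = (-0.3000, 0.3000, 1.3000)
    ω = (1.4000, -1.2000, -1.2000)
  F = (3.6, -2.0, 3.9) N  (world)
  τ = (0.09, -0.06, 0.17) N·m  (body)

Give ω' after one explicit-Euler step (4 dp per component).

ω' = (1.4261, -1.1864, -1.1693)

precession coupling ω×(Iω) = (-0.0144, -0.1008, 0.0840)
α = I⁻¹(τ − ω×Iω) = (0.5220, 0.2720, 0.6143)
ω + α·dt = (1.4261, -1.1864, -1.1693)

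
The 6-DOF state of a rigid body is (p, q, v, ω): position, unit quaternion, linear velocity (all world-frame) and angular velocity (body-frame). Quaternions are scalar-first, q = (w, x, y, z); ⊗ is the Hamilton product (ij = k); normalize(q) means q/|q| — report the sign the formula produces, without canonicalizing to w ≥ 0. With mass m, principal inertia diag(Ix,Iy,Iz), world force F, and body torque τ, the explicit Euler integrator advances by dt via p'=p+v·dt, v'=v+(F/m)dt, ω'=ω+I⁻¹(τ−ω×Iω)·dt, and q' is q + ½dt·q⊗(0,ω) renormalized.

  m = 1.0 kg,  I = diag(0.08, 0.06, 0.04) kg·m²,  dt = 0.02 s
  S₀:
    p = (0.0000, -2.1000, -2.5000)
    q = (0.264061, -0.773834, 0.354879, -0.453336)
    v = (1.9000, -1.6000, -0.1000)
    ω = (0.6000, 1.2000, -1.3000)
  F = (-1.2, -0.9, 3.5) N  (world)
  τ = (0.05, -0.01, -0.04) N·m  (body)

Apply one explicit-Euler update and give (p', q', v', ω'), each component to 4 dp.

p' = (0.0380, -2.1320, -2.5020)
q' = (0.2585, -0.7713, 0.3452, -0.4681)
v' = (1.8760, -1.6180, -0.0300)
ω' = (0.6047, 1.2071, -1.3128)

α = I⁻¹(τ − ω×Iω) = (0.2350, 0.3533, -0.6400)
ω' = ω + α·dt = (0.6047, 1.2071, -1.3128)
q⊗(0,ω) = (-0.5508912, 0.2410971, -0.9611126, -1.4848075)
updated quaternion q' = (0.2585, -0.7713, 0.3452, -0.4681)
p' = p + v·dt = (0.0380, -2.1320, -2.5020)
v + (F/m)dt = (1.8760, -1.6180, -0.0300)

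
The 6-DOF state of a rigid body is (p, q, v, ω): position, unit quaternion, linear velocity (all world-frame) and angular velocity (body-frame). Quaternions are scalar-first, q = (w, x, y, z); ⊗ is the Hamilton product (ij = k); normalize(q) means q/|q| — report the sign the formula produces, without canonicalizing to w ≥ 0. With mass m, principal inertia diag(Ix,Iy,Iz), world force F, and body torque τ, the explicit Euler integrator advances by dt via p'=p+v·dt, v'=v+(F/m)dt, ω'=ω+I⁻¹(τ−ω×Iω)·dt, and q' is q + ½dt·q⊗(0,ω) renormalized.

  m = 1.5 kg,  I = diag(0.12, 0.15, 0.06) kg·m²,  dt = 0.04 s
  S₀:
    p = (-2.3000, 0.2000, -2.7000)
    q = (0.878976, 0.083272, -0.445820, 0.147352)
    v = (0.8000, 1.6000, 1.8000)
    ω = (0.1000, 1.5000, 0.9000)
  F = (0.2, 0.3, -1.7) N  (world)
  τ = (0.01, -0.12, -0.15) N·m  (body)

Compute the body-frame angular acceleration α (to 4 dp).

α = (1.0958, -0.8360, -2.5750)

precession coupling ω×(Iω) = (-0.1215, 0.0054, 0.0045)
angular accel α = (1.0958, -0.8360, -2.5750)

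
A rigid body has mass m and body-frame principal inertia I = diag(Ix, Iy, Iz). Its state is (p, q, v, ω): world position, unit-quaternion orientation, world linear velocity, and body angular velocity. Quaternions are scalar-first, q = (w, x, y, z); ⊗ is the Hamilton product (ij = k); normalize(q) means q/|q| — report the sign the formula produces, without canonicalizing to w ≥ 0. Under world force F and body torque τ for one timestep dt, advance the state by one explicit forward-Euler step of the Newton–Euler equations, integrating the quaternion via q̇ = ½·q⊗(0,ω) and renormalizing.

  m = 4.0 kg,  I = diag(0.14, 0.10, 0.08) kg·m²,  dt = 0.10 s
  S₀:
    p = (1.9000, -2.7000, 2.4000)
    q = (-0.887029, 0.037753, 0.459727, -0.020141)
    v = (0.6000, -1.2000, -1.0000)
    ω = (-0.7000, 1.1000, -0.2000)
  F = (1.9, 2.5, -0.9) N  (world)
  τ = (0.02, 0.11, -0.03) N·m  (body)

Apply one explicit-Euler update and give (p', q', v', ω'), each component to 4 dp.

α = I⁻¹(τ − ω×Iω) = (0.1114, 1.0160, -0.7600)
ω' = ω + α·dt = (-0.6889, 1.2016, -0.2760)
Hamilton product q⊗(0,ω) = (-0.4833008, 0.5511300, -0.9540826, 0.5407430)
updated quaternion q' = (-0.9092, 0.0652, 0.4111, 0.0069)
a = F/m = (0.4750, 0.6250, -0.2250)
new position p' = (1.9600, -2.8200, 2.3000)
new velocity v' = (0.6475, -1.1375, -1.0225)

p' = (1.9600, -2.8200, 2.3000)
q' = (-0.9092, 0.0652, 0.4111, 0.0069)
v' = (0.6475, -1.1375, -1.0225)
ω' = (-0.6889, 1.2016, -0.2760)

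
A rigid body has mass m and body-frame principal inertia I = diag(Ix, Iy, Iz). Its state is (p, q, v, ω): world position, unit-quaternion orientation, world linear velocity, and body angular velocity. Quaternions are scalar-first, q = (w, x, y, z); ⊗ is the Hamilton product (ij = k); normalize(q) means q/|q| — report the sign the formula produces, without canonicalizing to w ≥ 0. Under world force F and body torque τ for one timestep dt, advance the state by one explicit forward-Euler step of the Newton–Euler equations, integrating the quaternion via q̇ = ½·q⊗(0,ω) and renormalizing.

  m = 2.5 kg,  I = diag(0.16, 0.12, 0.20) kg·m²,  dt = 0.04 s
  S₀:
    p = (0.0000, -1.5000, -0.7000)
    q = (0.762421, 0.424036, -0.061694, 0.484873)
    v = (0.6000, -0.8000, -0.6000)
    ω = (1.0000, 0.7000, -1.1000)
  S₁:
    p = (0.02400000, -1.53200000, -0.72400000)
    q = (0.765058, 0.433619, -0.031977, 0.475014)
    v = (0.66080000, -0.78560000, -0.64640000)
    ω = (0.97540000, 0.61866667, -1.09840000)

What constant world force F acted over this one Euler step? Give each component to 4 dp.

Δv = v₁−v₀ = (0.06080000, 0.01440000, -0.04640000)
F = m·Δv/dt = (3.8000, 0.9000, -2.9000)

F = (3.8000, 0.9000, -2.9000)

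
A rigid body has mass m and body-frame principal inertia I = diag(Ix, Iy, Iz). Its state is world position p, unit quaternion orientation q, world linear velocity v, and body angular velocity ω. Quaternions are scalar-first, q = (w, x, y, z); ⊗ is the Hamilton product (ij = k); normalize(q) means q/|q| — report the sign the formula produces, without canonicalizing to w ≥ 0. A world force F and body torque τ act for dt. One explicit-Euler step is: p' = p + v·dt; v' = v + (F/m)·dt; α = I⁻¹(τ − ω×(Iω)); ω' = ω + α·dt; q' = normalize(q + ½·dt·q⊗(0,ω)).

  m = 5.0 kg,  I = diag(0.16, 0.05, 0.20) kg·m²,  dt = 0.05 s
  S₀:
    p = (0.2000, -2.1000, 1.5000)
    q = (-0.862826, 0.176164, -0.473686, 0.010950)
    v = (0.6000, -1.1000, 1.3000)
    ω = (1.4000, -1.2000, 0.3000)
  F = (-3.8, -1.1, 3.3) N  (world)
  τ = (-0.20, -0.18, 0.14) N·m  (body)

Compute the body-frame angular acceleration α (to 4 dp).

precession coupling ω×(Iω) = (-0.0540, -0.0168, 0.1848)
(τ − ω×Iω)/I = (-0.9125, -3.2640, -0.2240)

α = (-0.9125, -3.2640, -0.2240)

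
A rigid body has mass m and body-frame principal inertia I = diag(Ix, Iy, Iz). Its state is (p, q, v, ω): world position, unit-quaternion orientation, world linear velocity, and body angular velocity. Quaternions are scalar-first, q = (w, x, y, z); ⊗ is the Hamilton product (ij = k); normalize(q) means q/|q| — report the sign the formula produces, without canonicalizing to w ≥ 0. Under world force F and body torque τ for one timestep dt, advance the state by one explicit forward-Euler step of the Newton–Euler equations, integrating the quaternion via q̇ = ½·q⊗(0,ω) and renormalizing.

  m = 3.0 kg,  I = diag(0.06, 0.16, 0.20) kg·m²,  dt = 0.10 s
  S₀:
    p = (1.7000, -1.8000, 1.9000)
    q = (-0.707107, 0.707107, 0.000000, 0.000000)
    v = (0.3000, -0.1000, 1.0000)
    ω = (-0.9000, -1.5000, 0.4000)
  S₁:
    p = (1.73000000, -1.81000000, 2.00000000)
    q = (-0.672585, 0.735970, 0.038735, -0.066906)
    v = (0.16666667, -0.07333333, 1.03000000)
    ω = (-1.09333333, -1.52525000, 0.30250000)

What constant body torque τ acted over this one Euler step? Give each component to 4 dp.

rate change Δω = (-0.19333333, -0.02525000, -0.09750000)
precession coupling = (-0.0240, 0.0504, 0.1350)
τ = I·(Δω/dt) + ω₀×(Iω₀) = (-0.1400, 0.0100, -0.0600)

τ = (-0.1400, 0.0100, -0.0600)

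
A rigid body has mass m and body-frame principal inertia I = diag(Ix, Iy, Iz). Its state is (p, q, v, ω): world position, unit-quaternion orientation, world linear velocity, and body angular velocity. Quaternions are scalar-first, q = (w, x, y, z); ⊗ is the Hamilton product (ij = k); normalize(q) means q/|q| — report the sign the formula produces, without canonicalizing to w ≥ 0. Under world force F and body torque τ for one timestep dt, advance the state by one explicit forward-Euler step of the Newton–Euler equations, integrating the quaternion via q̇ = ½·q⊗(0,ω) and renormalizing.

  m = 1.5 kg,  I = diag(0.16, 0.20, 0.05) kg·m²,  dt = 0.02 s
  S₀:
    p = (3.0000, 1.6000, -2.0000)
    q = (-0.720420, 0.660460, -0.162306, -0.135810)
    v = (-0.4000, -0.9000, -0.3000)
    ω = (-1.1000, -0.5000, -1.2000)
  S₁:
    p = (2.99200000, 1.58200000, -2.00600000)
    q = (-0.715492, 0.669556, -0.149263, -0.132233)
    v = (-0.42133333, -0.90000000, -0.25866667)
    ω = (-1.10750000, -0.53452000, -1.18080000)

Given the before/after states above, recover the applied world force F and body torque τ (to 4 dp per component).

velocity change Δv = (-0.02133333, 0.00000000, 0.04133333)
m·(v₁−v₀)/dt = (-1.6000, 0.0000, 3.1000)
ω₁ − ω₀ = (-0.00750000, -0.03452000, 0.01920000)
ω₀×(Iω₀) = (-0.0900, 0.1452, 0.0220)
applied torque τ = (-0.1500, -0.2000, 0.0700)

F = (-1.6000, 0.0000, 3.1000)
τ = (-0.1500, -0.2000, 0.0700)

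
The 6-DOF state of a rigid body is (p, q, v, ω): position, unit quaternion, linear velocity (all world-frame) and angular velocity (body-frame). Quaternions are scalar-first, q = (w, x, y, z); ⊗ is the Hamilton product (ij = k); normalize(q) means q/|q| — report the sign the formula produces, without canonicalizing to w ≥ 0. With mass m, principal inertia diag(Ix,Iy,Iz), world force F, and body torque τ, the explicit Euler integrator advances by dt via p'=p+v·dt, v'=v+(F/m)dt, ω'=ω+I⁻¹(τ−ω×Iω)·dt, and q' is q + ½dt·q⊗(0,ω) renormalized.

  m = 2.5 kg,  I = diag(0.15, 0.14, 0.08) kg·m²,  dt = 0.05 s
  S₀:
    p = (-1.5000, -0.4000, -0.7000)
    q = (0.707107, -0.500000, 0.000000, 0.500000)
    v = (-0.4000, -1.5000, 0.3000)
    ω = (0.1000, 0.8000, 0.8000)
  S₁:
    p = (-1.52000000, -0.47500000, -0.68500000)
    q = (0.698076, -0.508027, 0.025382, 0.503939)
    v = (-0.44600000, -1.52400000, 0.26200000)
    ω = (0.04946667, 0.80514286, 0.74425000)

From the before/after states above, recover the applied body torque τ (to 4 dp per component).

τ = (-0.1900, 0.0200, -0.0900)

ω₁ − ω₀ = (-0.05053333, 0.00514286, -0.05575000)
gyro term ω₀×Iω₀ = (-0.0384, 0.0056, -0.0008)
τ = I·(Δω/dt) + ω₀×(Iω₀) = (-0.1900, 0.0200, -0.0900)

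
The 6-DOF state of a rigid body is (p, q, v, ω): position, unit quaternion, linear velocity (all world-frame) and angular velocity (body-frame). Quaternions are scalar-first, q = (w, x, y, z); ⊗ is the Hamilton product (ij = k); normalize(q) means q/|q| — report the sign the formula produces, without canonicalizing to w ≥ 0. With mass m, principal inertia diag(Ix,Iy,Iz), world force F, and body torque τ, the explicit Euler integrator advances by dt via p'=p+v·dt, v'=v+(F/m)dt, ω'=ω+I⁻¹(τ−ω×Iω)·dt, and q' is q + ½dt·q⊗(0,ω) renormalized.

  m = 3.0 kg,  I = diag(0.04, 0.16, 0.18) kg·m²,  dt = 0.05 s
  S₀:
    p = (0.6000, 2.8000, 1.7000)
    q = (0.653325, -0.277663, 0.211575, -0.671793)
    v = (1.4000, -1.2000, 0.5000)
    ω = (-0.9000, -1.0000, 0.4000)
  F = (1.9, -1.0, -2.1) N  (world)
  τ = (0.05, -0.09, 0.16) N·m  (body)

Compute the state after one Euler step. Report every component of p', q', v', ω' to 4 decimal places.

gyro term ω×Iω = (-0.0080, 0.0504, 0.1080)
angular accel α = (1.4500, -0.8775, 0.2889)
ω + α·dt = (-0.8275, -1.0439, 0.4144)
2q̇ = q⊗(0,ω) = (0.2303955, -1.1751555, 0.0623539, 0.7294105)
q' = normalize(q + ½dt·q⊗(0,ω)) = (0.6587, -0.3069, 0.2130, -0.6532)
a = (0.6333, -0.3333, -0.7000)
p + v·dt = (0.6700, 2.7400, 1.7250)
v' = v + a·dt = (1.4317, -1.2167, 0.4650)

p' = (0.6700, 2.7400, 1.7250)
q' = (0.6587, -0.3069, 0.2130, -0.6532)
v' = (1.4317, -1.2167, 0.4650)
ω' = (-0.8275, -1.0439, 0.4144)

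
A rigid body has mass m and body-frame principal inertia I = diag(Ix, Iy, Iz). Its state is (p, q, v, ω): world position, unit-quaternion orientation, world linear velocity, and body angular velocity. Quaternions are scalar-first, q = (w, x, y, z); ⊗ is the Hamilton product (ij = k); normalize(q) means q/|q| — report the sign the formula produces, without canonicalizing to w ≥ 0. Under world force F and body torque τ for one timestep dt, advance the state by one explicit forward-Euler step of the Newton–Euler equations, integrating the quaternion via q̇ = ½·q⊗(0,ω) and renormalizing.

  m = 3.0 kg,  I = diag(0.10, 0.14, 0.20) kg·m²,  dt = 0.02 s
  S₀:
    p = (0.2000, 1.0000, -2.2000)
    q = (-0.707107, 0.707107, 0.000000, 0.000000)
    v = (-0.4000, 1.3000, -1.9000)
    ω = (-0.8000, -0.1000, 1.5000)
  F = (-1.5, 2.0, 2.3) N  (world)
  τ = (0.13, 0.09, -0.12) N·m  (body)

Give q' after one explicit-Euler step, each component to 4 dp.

q' = (-0.7013, 0.7127, -0.0099, -0.0113)

2q̇ = q⊗(0,ω) = (0.5656856, 0.5656856, -0.9899498, -1.1313712)
updated quaternion q' = (-0.7013, 0.7127, -0.0099, -0.0113)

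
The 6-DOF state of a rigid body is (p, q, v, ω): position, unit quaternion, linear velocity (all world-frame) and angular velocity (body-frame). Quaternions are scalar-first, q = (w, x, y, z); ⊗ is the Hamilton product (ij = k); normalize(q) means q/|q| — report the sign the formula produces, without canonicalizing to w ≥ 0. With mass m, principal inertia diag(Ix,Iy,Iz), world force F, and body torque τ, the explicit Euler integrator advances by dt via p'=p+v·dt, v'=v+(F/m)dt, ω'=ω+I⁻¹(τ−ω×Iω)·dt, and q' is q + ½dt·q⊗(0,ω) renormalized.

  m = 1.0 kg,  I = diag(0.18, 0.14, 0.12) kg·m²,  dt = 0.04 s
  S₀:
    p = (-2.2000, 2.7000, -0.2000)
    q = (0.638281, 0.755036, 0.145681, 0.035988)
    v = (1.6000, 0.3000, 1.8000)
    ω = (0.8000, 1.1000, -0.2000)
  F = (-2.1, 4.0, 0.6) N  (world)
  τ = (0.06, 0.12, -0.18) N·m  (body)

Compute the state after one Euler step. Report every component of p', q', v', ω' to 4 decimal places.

p' = (-2.1360, 2.7120, -0.1280)
q' = (0.6229, 0.7636, 0.1633, 0.0477)
v' = (1.5160, 0.4600, 1.8240)
ω' = (0.8124, 1.1370, -0.2483)

a = (-2.1000, 4.0000, 0.6000)
p' = p + v·dt = (-2.1360, 2.7120, -0.1280)
v' = v + a·dt = (1.5160, 0.4600, 1.8240)
α = I⁻¹(τ − ω×Iω) = (0.3089, 0.9257, -1.2067)
ω' = ω + α·dt = (0.8124, 1.1370, -0.2483)
Hamilton product q⊗(0,ω) = (-0.7570803, 0.4419018, 0.8819067, 0.5863386)
updated quaternion q' = (0.6229, 0.7636, 0.1633, 0.0477)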